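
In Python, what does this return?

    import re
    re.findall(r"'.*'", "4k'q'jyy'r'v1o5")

["'q'jyy'r'"]

`findall` yields the raw match text (1 of them) because the pattern has no groups.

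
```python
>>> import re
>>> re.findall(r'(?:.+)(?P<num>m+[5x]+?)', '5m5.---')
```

One capturing group, so `findall` returns just the captured substring from the one match — 1 in all.

['m5']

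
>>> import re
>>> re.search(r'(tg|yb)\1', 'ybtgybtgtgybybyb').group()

'tgtg'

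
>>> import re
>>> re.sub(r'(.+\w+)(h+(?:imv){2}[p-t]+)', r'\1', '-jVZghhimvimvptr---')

Pattern: one or more of any character, then one or more of a word character (captured); then one or more of the literal 'h', then the literal 'imv' repeated 2 times, then one or more of a character in [p-t] (captured).
`\1` in the replacement pulls in group 1's text for each match.

'-jVZgh---'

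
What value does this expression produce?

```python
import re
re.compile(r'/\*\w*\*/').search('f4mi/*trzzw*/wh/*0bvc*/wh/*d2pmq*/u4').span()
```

(4, 13)

`search` walks the string left to right and returns the first match it finds.
The match spans [4:13] → '/*trzzw*/'.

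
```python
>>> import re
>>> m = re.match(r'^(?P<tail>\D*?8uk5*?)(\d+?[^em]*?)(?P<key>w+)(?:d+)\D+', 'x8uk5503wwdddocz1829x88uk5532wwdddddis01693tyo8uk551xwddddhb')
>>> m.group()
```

`match` is anchored at position 0; if the pattern doesn't fit there, it returns None.
The match spans [0:16] → 'x8uk5503wwdddocz'.

'x8uk5503wwdddocz'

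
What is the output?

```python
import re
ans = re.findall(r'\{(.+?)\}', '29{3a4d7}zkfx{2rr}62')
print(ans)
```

['3a4d7', '2rr']

With the lazy modifier that quantifier settles for the fewest repetitions that let the rest of the pattern succeed (the atoms after it are unaffected and can still be greedy).
Walking the string: at [2:9] match '{3a4d7}', group 1 = '3a4d7'; at [13:18] match '{2rr}', group 1 = '2rr'.
Because there's exactly one group, `findall` drops the full match and keeps group 1 from each hit.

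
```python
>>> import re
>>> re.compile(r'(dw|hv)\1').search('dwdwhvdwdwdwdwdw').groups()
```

('dw',)

`\1` is not a pattern — it's the concrete string captured by group 1, re-applied verbatim.
`re.search` tries every starting position until one works.
The match spans [0:4] → 'dwdw'.
Captured: group 1 = 'dw'.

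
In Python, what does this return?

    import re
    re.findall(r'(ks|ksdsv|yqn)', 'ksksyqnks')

Scanning left to right: at [0:2] match 'ks', group 1 = 'ks'; at [2:4] match 'ks', group 1 = 'ks'; at [4:7] match 'yqn', group 1 = 'yqn'; at [7:9] match 'ks', group 1 = 'ks'.
With a single group, `findall` returns only what that group captured — 4 items.

['ks', 'ks', 'yqn', 'ks']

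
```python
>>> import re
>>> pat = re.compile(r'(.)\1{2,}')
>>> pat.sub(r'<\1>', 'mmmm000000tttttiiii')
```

A backreference is literal: `\1` must see the identical characters the first group matched.
Matches: at [0:4] → 'mmmm'; at [4:10] → '000000'; at [10:15] → 'ttttt'; at [15:19] → 'iiii'.
The replacement refers to a captured group, so each match is rewritten using its own captured text.

'<m><0><t><i>'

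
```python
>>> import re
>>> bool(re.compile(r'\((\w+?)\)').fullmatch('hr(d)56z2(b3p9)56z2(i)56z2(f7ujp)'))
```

False

`re.fullmatch` is like wrapping the pattern in `^…$` (in single-line mode).
Here there's no way to consume every character, so the call returns None, and `bool(None)` is False.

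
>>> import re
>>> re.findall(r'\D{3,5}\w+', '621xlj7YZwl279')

Pattern: 3 to 5 of a non-digit; then one or more of a word character.
Scanning left to right: at [3:14] → 'xlj7YZwl279'.
`findall` yields the raw match text (1 of them) because the pattern has no groups.

['xlj7YZwl279']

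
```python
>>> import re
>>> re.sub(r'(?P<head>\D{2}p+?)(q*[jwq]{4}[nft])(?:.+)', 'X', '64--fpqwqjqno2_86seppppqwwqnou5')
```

'64-X'

The pattern matches exactly 2 of a non-digit, then one or more of a literal 'p' (lazy) (captured as 'head'); then zero or more of a literal 'q', then exactly 4 of one of [jwq], then one of [nft] (captured); then one or more of any character (non-capturing group).
Matches: at [3:31] → '-fpqwqjqno2_86seppppqwwqnou5'.
Every occurrence is swapped for 'X'.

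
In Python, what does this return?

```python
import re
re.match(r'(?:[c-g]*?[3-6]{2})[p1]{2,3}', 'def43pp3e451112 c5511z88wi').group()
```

'def43pp'

`re.match` won't scan ahead — the pattern has to work from the very first character.
The match spans [0:7] → 'def43pp'.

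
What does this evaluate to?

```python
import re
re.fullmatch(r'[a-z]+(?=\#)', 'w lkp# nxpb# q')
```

The `(?=…)`/`(?<=…)` assertion just peeks at neighbouring text; it doesn't advance the match position.
`re.fullmatch` is like wrapping the pattern in `^…$` (in single-line mode).
Here the string isn't matched end-to-end, so the call returns None.

None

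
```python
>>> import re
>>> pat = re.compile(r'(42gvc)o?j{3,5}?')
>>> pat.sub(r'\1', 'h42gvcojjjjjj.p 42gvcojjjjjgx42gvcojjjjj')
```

'h42gvcjjj.p 42gvcjjgx42gvcjj'

A non-greedy quantifier consumes as few characters as it can — just enough that the remainder of the pattern still matches from where it stops; whatever follows it matches normally.
Each match is replaced using the text its own group 1 captured.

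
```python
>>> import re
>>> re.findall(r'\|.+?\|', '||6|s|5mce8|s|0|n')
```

Walking the string: at [0:4] → '||6|'; at [5:12] → '|5mce8|'; at [13:16] → '|0|'.
Since nothing is captured, `findall` lists the 3 matched substrings directly.

['||6|', '|5mce8|', '|0|']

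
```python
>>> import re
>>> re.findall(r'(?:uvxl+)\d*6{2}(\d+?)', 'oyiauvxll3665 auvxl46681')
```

This matches the literal 'uvx', then one or more of the literal 'l' (non-capturing group); then zero or more of a digit, then exactly 2 of a literal '6'; then one or more of a digit (lazy) (captured).
The `?` after the quantifier makes it lazy — it takes as little as possible before letting the rest of the pattern try.
Walking the string: at [4:13] match 'uvxll3665', group 1 = '5'; at [15:23] match 'uvxl4668', group 1 = '8'.
`findall` collects group 1 from each match (2 total).

['5', '8']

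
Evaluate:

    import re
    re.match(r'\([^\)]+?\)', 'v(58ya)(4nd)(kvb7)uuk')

`match` is anchored at position 0; if the pattern doesn't fit there, it returns None.
Here the string doesn't start with a match, so the call returns None.

None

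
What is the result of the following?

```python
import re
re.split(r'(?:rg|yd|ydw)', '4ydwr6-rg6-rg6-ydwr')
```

`|` is ordered: at each position the engine commits to the first alternative that works.
Each match becomes a cut point; 5 segments remain.

['4', 'wr6-', '6-', '6-', 'wr']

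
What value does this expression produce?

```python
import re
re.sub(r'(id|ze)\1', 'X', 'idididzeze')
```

After group 1 captures some text, `\1` only succeeds where that same text appears again.
Every occurrence is swapped for 'X'.

'XidX'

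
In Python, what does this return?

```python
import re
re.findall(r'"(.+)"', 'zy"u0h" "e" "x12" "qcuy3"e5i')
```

['u0h" "e" "x12" "qcuy3']

One capturing group, so `findall` returns just the captured substring from the one match — 1 in all.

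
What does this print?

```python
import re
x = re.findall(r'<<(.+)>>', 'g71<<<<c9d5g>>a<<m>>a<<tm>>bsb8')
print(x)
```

['<<c9d5g>>a<<m>>a<<tm']

Scanning left to right: at [3:27] match '<<<<c9d5g>>a<<m>>a<<tm>>', group 1 = '<<c9d5g>>a<<m>>a<<tm'.
One capturing group, so `findall` returns just the captured substring from the one match — 1 in all.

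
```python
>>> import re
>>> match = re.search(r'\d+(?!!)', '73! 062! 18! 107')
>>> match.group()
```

'7'

Because the assertion is negative and zero-width, positions next to the forbidden text are skipped.
The match spans [0:1] → '7'.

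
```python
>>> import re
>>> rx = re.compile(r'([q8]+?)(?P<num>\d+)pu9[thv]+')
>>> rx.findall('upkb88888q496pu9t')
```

[('88888q', '496')]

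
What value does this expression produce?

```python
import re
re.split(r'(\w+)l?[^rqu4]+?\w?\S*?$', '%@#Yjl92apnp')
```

['%@#', 'Yjl92apn', '']

The pattern matches one or more of a word character (captured); then optionally the literal 'l', then one or more of any character except [rqu4] (lazy), then optionally a word character; then zero or more of a non-whitespace character (lazy); then anchored at the end.
Matches to split on: at [3:12] → 'Yjl92apnp'.
With a capturing group present, the delimiter's captured portion is kept in the result list.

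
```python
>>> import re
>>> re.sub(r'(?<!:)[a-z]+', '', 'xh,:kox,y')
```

`(?!…)`/`(?<!…)` only lets a position through if the neighbouring text does NOT match; no characters are consumed.
Every occurrence is swapped for ''.

',:k,'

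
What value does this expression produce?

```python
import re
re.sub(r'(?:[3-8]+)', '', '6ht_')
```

This matches one or more of a character in [3-8] (non-capturing group).
Matches: at [0:1] → '6'.
`sub` substitutes '' at each match site.

'ht_'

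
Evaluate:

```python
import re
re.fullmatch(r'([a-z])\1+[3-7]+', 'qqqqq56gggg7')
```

The backreference `\1` re-matches whatever the first group consumed, character for character.
`fullmatch` succeeds only if the pattern covers the string from start to end.
Here there's no way to consume every character, so the call returns None.

None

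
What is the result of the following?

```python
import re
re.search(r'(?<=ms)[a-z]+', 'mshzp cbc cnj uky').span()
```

(2, 5)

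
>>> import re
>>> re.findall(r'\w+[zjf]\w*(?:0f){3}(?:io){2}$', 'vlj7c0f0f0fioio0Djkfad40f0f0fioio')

With no groups in the pattern, `findall` gives back each whole match — 1 here.

['vlj7c0f0f0fioio0Djkfad40f0f0fioio']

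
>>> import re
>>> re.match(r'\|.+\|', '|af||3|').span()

(0, 7)

With `match`, the pattern is implicitly anchored at the beginning.
The match spans [0:7] → '|af||3|'.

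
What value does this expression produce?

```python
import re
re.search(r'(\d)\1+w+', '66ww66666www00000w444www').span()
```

After group 1 captures some text, `\1` only succeeds where that same text appears again.
`re.search` tries every starting position until one works.
The match spans [0:4] → '66ww'.
Captured: group 1 = '6'.

(0, 4)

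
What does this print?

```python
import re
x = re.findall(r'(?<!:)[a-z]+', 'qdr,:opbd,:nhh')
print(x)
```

['qdr', 'pbd', 'hh']

The negative lookahead/lookbehind blocks any match where the forbidden context is present.
Since nothing is captured, `findall` lists the 3 matched substrings directly.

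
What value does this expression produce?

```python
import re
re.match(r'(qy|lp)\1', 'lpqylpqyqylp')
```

None

`re.match` only tries the pattern at the start of the string.
Here position 0 doesn't satisfy it, so the call returns None.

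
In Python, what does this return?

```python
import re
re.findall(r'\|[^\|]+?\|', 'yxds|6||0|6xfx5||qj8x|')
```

Matches: at [4:7] → '|6|'; at [7:10] → '|0|'; at [16:22] → '|qj8x|'.
No capturing groups, so `findall` returns the 3 full match strings.

['|6|', '|0|', '|qj8x|']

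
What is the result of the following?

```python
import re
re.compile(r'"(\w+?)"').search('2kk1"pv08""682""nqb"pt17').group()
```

'"pv08"'

The match spans [4:10] → '"pv08"'.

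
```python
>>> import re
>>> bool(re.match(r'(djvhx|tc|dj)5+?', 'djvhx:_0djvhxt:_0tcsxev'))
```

False

`re.match` won't scan ahead — the pattern has to work from the very first character.
Here the pattern fails at index 0, so the call returns None, and `bool(None)` is False.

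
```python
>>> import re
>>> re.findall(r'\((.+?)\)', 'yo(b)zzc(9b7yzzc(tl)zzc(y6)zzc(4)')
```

A `+?`/`*?`/`{m,n}?` starts at its minimum and grows only as far as needed for what follows to match.
Because there's exactly one group, `findall` drops the full match and keeps group 1 from each hit.

['b', '9b7yzzc(tl', 'y6', '4']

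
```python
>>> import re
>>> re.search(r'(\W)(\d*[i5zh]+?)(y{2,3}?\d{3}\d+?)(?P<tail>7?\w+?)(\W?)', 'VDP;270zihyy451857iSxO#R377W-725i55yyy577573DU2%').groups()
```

Pattern: a non-word character (captured); then zero or more of a digit, then one or more of one of [i5zh] (lazy) (captured); then 2 to 3 of the literal 'y' (lazy), then exactly 3 of a digit, then one or more of a digit (lazy) (captured); then optionally the literal '7', then one or more of a word character (lazy) (captured as 'tail'); then optionally a non-word character (captured).
The `?` after the quantifier makes it lazy — it takes as little as possible before letting the rest of the pattern try.
`re.search` scans for the first position where the pattern succeeds.
The match spans [3:17] → ';270zihyy45185'.
Captured: group 1 = ';', group 2 = '270zih', group 3 = 'yy4518', group 4 = '5', group 5 = ''.

(';', '270zih', 'yy4518', '5', '')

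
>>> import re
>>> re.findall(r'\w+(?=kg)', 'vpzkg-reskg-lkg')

The `(?=…)`/`(?<=…)` assertion just peeks at neighbouring text; it doesn't advance the match position.
With no groups in the pattern, `findall` gives back each whole match — 3 here.

['vpz', 'res', 'l']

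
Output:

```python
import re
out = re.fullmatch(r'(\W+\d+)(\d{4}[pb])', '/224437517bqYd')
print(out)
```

`re.fullmatch` requires the pattern to consume the entire string.
Here the string isn't matched end-to-end, so the call returns None.

None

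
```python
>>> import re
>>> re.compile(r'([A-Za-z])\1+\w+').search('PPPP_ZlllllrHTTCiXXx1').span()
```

(0, 21)

The backreference `\1` re-matches whatever the first group consumed, character for character.
`re.search` scans for the first position where the pattern succeeds.
The match spans [0:21] → 'PPPP_ZlllllrHTTCiXXx1'.
Captured: group 1 = 'P'.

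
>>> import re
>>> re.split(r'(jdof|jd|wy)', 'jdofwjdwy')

`|` is ordered: at each position the engine commits to the first alternative that works.
Matches to split on: at [0:4] → 'jdof'; at [5:7] → 'jd'; at [7:9] → 'wy'.
Because the pattern has a capturing group, `split` also inserts each captured text between the pieces.

['', 'jdof', 'w', 'jd', '', 'wy', '']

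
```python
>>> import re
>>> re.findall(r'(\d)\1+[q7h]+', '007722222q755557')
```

After group 1 captures some text, `\1` only succeeds where that same text appears again.
With a single group, `findall` returns only what that group captured — 3 items.

['0', '2', '5']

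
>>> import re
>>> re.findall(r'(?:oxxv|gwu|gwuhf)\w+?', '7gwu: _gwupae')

No capturing groups, so `findall` returns the 1 full match string.

['gwup']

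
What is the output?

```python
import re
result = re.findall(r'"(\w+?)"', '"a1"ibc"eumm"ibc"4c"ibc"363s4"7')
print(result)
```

Scanning left to right: at [0:4] match '"a1"', group 1 = 'a1'; at [7:13] match '"eumm"', group 1 = 'eumm'; at [16:20] match '"4c"', group 1 = '4c'; at [23:30] match '"363s4"', group 1 = '363s4'.
With a single group, `findall` returns only what that group captured — 4 items.

['a1', 'eumm', '4c', '363s4']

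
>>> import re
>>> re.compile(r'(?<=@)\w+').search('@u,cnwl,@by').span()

Lookahead/lookbehind check context without consuming it, so the matched span excludes the asserted characters.
`re.search` scans for the first position where the pattern succeeds.
The match spans [1:2] → 'u'.

(1, 2)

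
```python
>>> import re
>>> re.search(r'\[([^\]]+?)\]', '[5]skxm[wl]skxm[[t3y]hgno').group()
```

'[5]'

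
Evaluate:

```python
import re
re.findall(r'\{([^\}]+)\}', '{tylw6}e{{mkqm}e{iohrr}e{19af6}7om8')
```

With a single group, `findall` returns only what that group captured — 4 items.

['tylw6', '{mkqm', 'iohrr', '19af6']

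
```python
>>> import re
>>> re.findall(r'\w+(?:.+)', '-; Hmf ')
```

['Hmf ']

Pattern: one or more of a word character; then one or more of any character (non-capturing group).
Scanning left to right: at [3:7] → 'Hmf '.
With no groups in the pattern, `findall` gives back each whole match — 1 here.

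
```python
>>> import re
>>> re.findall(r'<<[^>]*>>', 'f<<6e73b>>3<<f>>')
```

Scanning left to right: at [1:10] → '<<6e73b>>'; at [11:16] → '<<f>>'.
No capturing groups, so `findall` returns the 2 full match strings.

['<<6e73b>>', '<<f>>']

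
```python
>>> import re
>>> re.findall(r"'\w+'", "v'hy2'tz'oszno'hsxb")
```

["'hy2'", "'oszno'"]

Walking the string: at [1:6] → "'hy2'"; at [8:15] → "'oszno'".
`findall` yields the raw match text (2 of them) because the pattern has no groups.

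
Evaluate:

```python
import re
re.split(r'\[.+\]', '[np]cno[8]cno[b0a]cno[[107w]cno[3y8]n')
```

Each match becomes a cut point; 2 segments remain.

['', 'n']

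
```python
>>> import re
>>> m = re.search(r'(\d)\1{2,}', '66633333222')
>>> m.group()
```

'666'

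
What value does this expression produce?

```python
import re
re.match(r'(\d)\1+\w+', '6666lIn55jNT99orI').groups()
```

A backreference is literal: `\1` must see the identical characters the first group matched.
`match` is anchored at position 0; if the pattern doesn't fit there, it returns None.
The match spans [0:17] → '6666lIn55jNT99orI'.
Captured: group 1 = '6'.

('6',)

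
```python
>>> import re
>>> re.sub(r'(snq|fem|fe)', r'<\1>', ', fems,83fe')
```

', <fem>s,83<fe>'

Alternation isn't longest-match — the leftmost alternative that fits at this position is chosen.
Matches: at [2:5] → 'fem'; at [9:11] → 'fe'.
The replacement refers to a captured group, so each match is rewritten using its own captured text.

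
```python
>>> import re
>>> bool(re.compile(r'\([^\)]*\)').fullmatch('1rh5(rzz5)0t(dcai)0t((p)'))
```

False

For `fullmatch`, every character of the input must be accounted for by the pattern.
Here the pattern can't cover the whole string, so the call returns None, and `bool(None)` is False.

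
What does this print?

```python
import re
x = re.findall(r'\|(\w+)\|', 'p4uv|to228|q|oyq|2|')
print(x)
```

Because there's exactly one group, `findall` drops the full match and keeps group 1 from each hit.

['to228', 'oyq']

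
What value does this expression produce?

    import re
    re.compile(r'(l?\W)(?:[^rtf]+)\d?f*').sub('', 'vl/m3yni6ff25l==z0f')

'v25'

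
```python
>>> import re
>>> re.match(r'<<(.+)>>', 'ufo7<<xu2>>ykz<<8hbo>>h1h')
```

With `match`, the pattern is implicitly anchored at the beginning.
Here the pattern fails at index 0, so the call returns None.

None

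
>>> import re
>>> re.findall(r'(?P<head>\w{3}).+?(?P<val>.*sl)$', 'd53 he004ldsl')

The `?` after the quantifier makes it lazy — it takes as little as possible before letting the rest of the pattern try.
2 groups means the one result is a tuple of 2 captured strings — 1 here.

[('d53', 'he004ldsl')]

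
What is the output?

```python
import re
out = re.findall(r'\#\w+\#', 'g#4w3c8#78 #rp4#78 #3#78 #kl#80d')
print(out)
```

Since nothing is captured, `findall` lists the 4 matched substrings directly.

['#4w3c8#', '#rp4#', '#3#', '#kl#']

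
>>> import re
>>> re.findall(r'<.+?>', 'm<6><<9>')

A `+?`/`*?`/`{m,n}?` starts at its minimum and grows only as far as needed for what follows to match.
Walking the string: at [1:4] → '<6>'; at [4:8] → '<<9>'.
Since nothing is captured, `findall` lists the 2 matched substrings directly.

['<6>', '<<9>']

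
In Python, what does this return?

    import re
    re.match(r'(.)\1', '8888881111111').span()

(0, 2)

After group 1 captures some text, `\1` only succeeds where that same text appears again.
`re.match` only tries the pattern at the start of the string.
The match spans [0:2] → '88'.
Captured: group 1 = '8'.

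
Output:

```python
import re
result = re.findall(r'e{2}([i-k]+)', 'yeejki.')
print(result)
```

['jki']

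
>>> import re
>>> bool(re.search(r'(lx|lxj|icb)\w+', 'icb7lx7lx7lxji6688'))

`re.search` tries every starting position until one works.
The match spans [0:18] → 'icb7lx7lx7lxji6688'.
Captured: group 1 = 'icb'.

True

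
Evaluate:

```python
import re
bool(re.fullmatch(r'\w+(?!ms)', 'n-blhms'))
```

False

For `fullmatch`, every character of the input must be accounted for by the pattern.
Here there's no way to consume every character, so the call returns None, and `bool(None)` is False.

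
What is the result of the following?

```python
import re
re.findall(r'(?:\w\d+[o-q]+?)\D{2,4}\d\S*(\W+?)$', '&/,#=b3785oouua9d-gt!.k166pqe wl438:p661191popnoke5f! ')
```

The pattern matches a word character, then one or more of a digit, then one or more of a character in [o-q] (lazy) (non-capturing group); then 2 to 4 of a non-digit, then a digit, then zero or more of a non-whitespace character; then one or more of a non-word character (lazy) (captured); then anchored at the end.
Scanning left to right: at [22:54] match 'k166pqe wl438:p661191popnoke5f! ', group 1 = ' '.
`findall` collects group 1 from the one match (1 total).

[' ']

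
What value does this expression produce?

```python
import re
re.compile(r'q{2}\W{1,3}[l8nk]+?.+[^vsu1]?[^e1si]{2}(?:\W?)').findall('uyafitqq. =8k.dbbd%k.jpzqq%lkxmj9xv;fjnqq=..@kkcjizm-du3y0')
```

Pattern: exactly 2 of the literal 'q', then 1 to 3 of a non-word character, then one or more of one of [l8nk] (lazy); then one or more of any character, then optionally any character except [vsu1], then exactly 2 of any character except [e1si]; then optionally a non-word character (non-capturing group).
Walking the string: at [6:58] → 'qq. =8k.dbbd%k.jpzqq%lkxmj9xv;fjnqq=..@kkcjizm-du3y0'.
Since nothing is captured, `findall` lists the 1 matched substring directly.

['qq. =8k.dbbd%k.jpzqq%lkxmj9xv;fjnqq=..@kkcjizm-du3y0']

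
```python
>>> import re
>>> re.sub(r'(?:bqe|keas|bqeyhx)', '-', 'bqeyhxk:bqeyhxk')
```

Alternation tries branches left to right and keeps the first one that lets the overall match succeed at that position.
Every occurrence is swapped for '-'.

'-yhxk:-yhxk'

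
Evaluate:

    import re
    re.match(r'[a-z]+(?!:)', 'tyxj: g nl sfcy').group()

'tyx'

A negative assertion filters positions out without eating any characters.
`re.match` won't scan ahead — the pattern has to work from the very first character.
The match spans [0:3] → 'tyx'.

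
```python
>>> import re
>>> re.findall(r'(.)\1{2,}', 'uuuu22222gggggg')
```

`\1` is not a pattern — it's the concrete string captured by group 1, re-applied verbatim.
Scanning left to right: at [0:4] match 'uuuu', group 1 = 'u'; at [4:9] match '22222', group 1 = '2'; at [9:15] match 'gggggg', group 1 = 'g'.
`findall` collects group 1 from each match (3 total).

['u', '2', 'g']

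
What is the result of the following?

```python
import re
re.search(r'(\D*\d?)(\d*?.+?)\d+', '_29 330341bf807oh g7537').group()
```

'_29 330341'

Lazy quantifiers expand one character at a time until the remainder of the pattern can match.
The match spans [0:10] → '_29 330341'.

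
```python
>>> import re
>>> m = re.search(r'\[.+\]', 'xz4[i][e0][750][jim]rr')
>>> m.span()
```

The match spans [3:20] → '[i][e0][750][jim]'.

(3, 20)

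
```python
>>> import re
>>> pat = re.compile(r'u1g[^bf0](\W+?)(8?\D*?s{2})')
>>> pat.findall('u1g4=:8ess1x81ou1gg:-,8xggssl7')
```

[('=:', '8ess'), (':-,', '8xggss')]

`findall` packs the 2 group values into a tuple for every match.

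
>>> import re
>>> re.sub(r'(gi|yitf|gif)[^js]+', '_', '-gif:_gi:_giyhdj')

'-_j'

Matches: at [1:15] → 'gif:_gi:_giyhd'.
`sub` substitutes '_' at each match site.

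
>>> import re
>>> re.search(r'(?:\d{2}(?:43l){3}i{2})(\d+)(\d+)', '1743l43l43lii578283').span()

(0, 19)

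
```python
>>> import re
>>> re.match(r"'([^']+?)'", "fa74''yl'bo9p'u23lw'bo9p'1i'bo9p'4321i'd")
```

None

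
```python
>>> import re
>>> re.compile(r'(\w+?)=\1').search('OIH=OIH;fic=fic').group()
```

After group 1 captures some text, `\1` only succeeds where that same text appears again.
The match spans [0:7] → 'OIH=OIH'.

'OIH=OIH'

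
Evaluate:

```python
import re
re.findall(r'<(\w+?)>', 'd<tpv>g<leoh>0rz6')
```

Because there's exactly one group, `findall` drops the full match and keeps group 1 from each hit.

['tpv', 'leoh']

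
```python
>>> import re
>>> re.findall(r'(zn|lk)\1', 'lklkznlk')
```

`\1` is not a pattern — it's the concrete string captured by group 1, re-applied verbatim.
Matches: at [0:4] match 'lklk', group 1 = 'lk'.
With a single group, `findall` returns only what that group captured — 1 item.

['lk']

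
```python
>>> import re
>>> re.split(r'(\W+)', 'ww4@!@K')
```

Pattern: one or more of a non-word character (captured).
Matches to split on: at [3:6] → '@!@'.
`re.split` interleaves the captured-group text with the surrounding fragments.

['ww4', '@!@', 'K']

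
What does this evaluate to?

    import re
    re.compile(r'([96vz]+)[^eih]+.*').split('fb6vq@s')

['fb', '6v', '']

Because the pattern has a capturing group, `split` also inserts each captured text between the pieces.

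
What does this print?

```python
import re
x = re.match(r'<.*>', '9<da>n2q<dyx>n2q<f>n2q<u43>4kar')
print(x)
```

With `match`, the pattern is implicitly anchored at the beginning.
Here the pattern fails at index 0, so the call returns None.

None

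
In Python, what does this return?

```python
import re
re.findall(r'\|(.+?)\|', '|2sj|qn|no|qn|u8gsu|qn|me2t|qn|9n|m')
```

['2sj', 'no', 'u8gsu', 'me2t', '9n']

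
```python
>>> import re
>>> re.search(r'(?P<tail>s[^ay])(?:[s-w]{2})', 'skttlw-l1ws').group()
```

'sktt'

Pattern: the literal 's', then any character except [ay] (captured as 'tail'); then exactly 2 of a character in [s-w] (non-capturing group).
`re.search` tries every starting position until one works.
The match spans [0:4] → 'sktt'.
Captured: group 1 = 'sk'.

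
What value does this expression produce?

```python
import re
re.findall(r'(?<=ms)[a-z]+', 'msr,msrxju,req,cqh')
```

['r', 'rxju']

Because the assertion is zero-width, the text it checks is not consumed and won't appear in the result.
Walking the string: at [2:3] → 'r'; at [6:10] → 'rxju'.
No capturing groups, so `findall` returns the 2 full match strings.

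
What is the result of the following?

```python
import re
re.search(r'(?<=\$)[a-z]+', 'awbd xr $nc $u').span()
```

Lookahead/lookbehind check context without consuming it, so the matched span excludes the asserted characters.
The match spans [9:11] → 'nc'.

(9, 11)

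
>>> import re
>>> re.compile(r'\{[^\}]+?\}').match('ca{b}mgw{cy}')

None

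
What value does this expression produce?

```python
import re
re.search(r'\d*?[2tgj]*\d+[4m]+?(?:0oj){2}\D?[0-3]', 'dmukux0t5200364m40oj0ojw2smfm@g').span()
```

(6, 25)

The pattern matches zero or more of a digit (lazy), then zero or more of one of [2tgj], then one or more of a digit; then one or more of one of [4m] (lazy); then the literal '0oj' repeated 2 times, then optionally a non-digit, then a character in [0-3].
`re.search` scans for the first position where the pattern succeeds.
The match spans [6:25] → '0t5200364m40oj0ojw2'.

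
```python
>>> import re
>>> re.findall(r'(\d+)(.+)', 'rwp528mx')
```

[('528', 'mx')]

Multiple groups make `findall` return tuples — one 2-tuple for the one match.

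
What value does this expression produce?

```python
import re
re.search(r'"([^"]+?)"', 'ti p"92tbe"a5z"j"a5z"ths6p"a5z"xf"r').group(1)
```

`re.search` scans for the first position where the pattern succeeds.
The match spans [4:11] → '"92tbe"'.
Captured: group 1 = '92tbe'.

'92tbe'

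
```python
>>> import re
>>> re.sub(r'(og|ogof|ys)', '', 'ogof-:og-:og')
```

'of-:-:'

Branches in `(...|...)` are attempted left-to-right; the first branch that allows the whole pattern to succeed is taken.
`sub` substitutes '' at each match site.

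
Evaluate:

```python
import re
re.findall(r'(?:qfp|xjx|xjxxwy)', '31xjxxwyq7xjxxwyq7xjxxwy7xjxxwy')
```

['xjx', 'xjx', 'xjx', 'xjx']

`|` is ordered: at each position the engine commits to the first alternative that works.
`findall` yields the raw match text (4 of them) because the pattern has no groups.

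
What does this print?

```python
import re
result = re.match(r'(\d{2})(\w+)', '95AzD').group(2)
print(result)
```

AzD

The pattern matches exactly 2 of a digit (captured); then one or more of a word character (captured).
With `match`, the pattern is implicitly anchored at the beginning.
The match spans [0:5] → '95AzD'.
Captured: group 1 = '95', group 2 = 'AzD'.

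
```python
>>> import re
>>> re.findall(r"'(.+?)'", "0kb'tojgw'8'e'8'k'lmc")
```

The `?` after the quantifier makes it lazy — it takes as little as possible before letting the rest of the pattern try.
Walking the string: at [3:10] match "'tojgw'", group 1 = 'tojgw'; at [11:14] match "'e'", group 1 = 'e'; at [15:18] match "'k'", group 1 = 'k'.
With a single group, `findall` returns only what that group captured — 3 items.

['tojgw', 'e', 'k']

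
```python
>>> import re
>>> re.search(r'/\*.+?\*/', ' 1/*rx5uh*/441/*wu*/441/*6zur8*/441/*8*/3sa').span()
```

(2, 11)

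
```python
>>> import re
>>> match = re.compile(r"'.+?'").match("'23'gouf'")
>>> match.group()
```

The `?` after the quantifier makes it lazy — it takes as little as possible before letting the rest of the pattern try.
`re.match` won't scan ahead — the pattern has to work from the very first character.
The match spans [0:4] → "'23'".

"'23'"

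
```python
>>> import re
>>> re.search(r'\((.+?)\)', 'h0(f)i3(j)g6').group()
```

'(f)'

A `+?`/`*?`/`{m,n}?` starts at its minimum and grows only as far as needed for what follows to match.
The match spans [2:5] → '(f)'.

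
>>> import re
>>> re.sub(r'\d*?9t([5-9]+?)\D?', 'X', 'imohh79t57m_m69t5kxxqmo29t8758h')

'imohhX7m_mXxxqmoX758h'

A `+?`/`*?`/`{m,n}?` starts at its minimum and grows only as far as needed for what follows to match.
`sub` substitutes 'X' at each match site.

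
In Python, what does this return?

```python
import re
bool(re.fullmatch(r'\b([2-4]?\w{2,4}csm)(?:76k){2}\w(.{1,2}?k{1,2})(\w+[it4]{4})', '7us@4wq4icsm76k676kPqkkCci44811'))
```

False

`fullmatch` succeeds only if the pattern covers the string from start to end.
Here the pattern can't cover the whole string, so the call returns None, and `bool(None)` is False.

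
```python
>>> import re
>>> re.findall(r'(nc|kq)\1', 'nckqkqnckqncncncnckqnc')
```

['kq', 'nc', 'nc']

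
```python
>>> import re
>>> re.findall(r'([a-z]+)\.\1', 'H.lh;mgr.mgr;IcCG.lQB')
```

`\1` is not a pattern — it's the concrete string captured by group 1, re-applied verbatim.
Matches: at [5:12] match 'mgr.mgr', group 1 = 'mgr'.
`findall` collects group 1 from the one match (1 total).

['mgr']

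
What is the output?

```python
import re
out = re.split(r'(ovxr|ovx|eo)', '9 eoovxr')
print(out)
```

['9 ', 'eo', '', 'ovxr', '']

`|` is ordered: at each position the engine commits to the first alternative that works.
Because the pattern has a capturing group, `split` also inserts each captured text between the pieces.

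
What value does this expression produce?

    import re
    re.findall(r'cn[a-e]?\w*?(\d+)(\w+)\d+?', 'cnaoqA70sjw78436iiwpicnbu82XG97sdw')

[('70', 'sjw78436iiwpicnbu82XG9')]

This matches the literal 'cn', then optionally a character in [a-e], then zero or more of a word character (lazy); then one or more of a digit (captured); then one or more of a word character (captured); then one or more of a digit (lazy).
Lazy quantifiers expand one character at a time until the remainder of the pattern can match.
Scanning left to right: at [0:31] match 'cnaoqA70sjw78436iiwpicnbu82XG97', groups = ('70', 'sjw78436iiwpicnbu82XG9').
`findall` packs the 2 group values into a tuple for every match.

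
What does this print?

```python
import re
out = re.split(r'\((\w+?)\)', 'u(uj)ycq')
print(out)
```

['u', 'uj', 'ycq']

With a capturing group present, the delimiter's captured portion is kept in the result list.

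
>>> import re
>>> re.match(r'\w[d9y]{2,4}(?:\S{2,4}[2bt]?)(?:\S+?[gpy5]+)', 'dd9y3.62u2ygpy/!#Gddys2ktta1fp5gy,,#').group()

`re.match` only tries the pattern at the start of the string.
The match spans [0:14] → 'dd9y3.62u2ygpy'.

'dd9y3.62u2ygpy'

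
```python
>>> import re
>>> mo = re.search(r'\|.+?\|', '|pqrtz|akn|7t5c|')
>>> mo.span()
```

(0, 7)

The `?` after the quantifier makes it lazy — it takes as little as possible before letting the rest of the pattern try.
Unlike `match`, `search` isn't anchored — it looks for the pattern anywhere in the string.
The match spans [0:7] → '|pqrtz|'.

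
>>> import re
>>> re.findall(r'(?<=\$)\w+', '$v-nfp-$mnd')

['v', 'mnd']

The `(?=…)`/`(?<=…)` assertion just peeks at neighbouring text; it doesn't advance the match position.
With no groups in the pattern, `findall` gives back each whole match — 2 here.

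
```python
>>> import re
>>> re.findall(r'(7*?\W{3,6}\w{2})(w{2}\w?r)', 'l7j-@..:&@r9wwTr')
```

[('@..:&@r9', 'wwTr')]

Pattern: zero or more of the literal '7' (lazy), then 3 to 6 of a non-word character, then exactly 2 of a word character (captured); then exactly 2 of the literal 'w', then optionally a word character, then the literal 'r' (captured).
Walking the string: at [4:16] match '@..:&@r9wwTr', groups = ('@..:&@r9', 'wwTr').
`findall` packs the 2 group values into a tuple for every match.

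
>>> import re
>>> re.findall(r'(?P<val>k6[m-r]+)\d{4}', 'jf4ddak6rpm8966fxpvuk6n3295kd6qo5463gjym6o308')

The pattern matches the literal 'k6', then one or more of a character in [m-r] (captured as 'val'); then exactly 4 of a digit.
One capturing group, so `findall` returns just the captured substring from each match — 2 in all.

['k6rpm', 'k6n']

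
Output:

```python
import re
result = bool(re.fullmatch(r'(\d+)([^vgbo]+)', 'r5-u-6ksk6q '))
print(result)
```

This matches one or more of a digit (captured); then one or more of any character except [vgbo] (captured).
For `fullmatch`, every character of the input must be accounted for by the pattern.
Here there's no way to consume every character, so the call returns None, and `bool(None)` is False.

False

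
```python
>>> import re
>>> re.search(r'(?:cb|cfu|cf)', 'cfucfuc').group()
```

'cfu'

The regex engine tests alternatives in the order written; an earlier branch that matches wins even if a later one would match more.
The match spans [0:3] → 'cfu'.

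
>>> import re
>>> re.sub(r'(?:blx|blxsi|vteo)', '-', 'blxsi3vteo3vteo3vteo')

'-si3-3-3-'

`|` is ordered: at each position the engine commits to the first alternative that works.
Each match is replaced by '-'.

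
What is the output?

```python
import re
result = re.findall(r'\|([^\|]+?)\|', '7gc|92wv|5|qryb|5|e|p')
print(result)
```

Walking the string: at [3:9] match '|92wv|', group 1 = '92wv'; at [10:16] match '|qryb|', group 1 = 'qryb'; at [17:20] match '|e|', group 1 = 'e'.
With a single group, `findall` returns only what that group captured — 3 items.

['92wv', 'qryb', 'e']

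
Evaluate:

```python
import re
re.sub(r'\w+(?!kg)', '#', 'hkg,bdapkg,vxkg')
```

`(?!…)`/`(?<!…)` only lets a position through if the neighbouring text does NOT match; no characters are consumed.
`sub` substitutes '#' at each match site.

'#,#,#'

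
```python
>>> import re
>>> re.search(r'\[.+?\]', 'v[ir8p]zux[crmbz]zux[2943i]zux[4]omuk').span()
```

The match spans [1:7] → '[ir8p]'.

(1, 7)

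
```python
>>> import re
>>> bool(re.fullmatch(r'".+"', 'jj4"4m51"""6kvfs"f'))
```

For `fullmatch`, every character of the input must be accounted for by the pattern.
Here the pattern can't cover the whole string, so the call returns None, and `bool(None)` is False.

False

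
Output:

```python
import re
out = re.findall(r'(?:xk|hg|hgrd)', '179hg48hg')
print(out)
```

No capturing groups, so `findall` returns the 2 full match strings.

['hg', 'hg']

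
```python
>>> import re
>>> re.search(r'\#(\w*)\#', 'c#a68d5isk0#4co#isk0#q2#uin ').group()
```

`re.search` tries every starting position until one works.
The match spans [1:12] → '#a68d5isk0#'.
Captured: group 1 = 'a68d5isk0'.

'#a68d5isk0#'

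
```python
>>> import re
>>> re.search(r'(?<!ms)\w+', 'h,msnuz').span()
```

(0, 1)

The negative lookahead/lookbehind blocks any match where the forbidden context is present.
`re.search` tries every starting position until one works.
The match spans [0:1] → 'h'.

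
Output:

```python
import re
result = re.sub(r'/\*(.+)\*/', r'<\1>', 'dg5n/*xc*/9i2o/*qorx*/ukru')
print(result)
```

`\1` in the replacement pulls in group 1's text for each match.

dg5n<xc*/9i2o/*qorx>ukru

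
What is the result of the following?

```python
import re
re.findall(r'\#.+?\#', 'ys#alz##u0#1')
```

Walking the string: at [2:7] → '#alz#'; at [7:11] → '#u0#'.
`findall` yields the raw match text (2 of them) because the pattern has no groups.

['#alz#', '#u0#']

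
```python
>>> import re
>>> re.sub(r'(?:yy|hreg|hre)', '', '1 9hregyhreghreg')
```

'1 9y'

The regex engine tests alternatives in the order written; an earlier branch that matches wins even if a later one would match more.
Matches: at [3:7] → 'hreg'; at [8:12] → 'hreg'; at [12:16] → 'hreg'.
`sub` substitutes '' at each match site.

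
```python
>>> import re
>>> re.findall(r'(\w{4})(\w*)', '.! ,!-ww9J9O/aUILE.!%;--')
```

Pattern: exactly 4 of a word character (captured); then zero or more of a word character (captured).
Matches: at [6:12] match 'ww9J9O', groups = ('ww9J', '9O'); at [13:18] match 'aUILE', groups = ('aUIL', 'E').
Multiple groups make `findall` return tuples — one 2-tuple for each match.

[('ww9J', '9O'), ('aUIL', 'E')]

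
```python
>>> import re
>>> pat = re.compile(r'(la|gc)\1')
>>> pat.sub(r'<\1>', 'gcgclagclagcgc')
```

A backreference is literal: `\1` must see the identical characters the first group matched.
`\1` in the replacement pulls in group 1's text for each match.

'<gc>lagcla<gc>'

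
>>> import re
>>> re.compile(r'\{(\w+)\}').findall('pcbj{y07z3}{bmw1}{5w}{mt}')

Walking the string: at [4:11] match '{y07z3}', group 1 = 'y07z3'; at [11:17] match '{bmw1}', group 1 = 'bmw1'; at [17:21] match '{5w}', group 1 = '5w'; at [21:25] match '{mt}', group 1 = 'mt'.
`findall` collects group 1 from each match (4 total).

['y07z3', 'bmw1', '5w', 'mt']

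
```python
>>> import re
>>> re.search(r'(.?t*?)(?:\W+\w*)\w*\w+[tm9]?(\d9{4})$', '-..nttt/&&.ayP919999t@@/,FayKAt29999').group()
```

'9t@@/,FayKAt29999'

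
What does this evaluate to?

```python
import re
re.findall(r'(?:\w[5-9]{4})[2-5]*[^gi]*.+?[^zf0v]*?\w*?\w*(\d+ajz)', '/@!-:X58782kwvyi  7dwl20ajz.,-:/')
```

['0ajz']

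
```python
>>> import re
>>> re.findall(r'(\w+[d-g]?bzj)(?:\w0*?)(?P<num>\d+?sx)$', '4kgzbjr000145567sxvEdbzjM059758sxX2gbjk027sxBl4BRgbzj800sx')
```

Pattern: one or more of a word character, then optionally a character in [d-g], then the literal 'bzj' (captured); then a word character, then zero or more of a literal '0' (lazy) (non-capturing group); then one or more of a digit (lazy), then the literal 'sx' (captured as 'num'); then anchored at the end.
Lazy quantifiers expand one character at a time until the remainder of the pattern can match.
Scanning left to right: at [0:58] match '4kgzbjr000145567sxvEdbzjM059758sxX2gbjk027sxBl4BRgbzj800sx', groups = ('4kgzbjr000145567sxvEdbzjM059758sxX2gbjk027sxBl4BRgbzj', '00sx').
Multiple groups make `findall` return tuples — one 2-tuple for the one match.

[('4kgzbjr000145567sxvEdbzjM059758sxX2gbjk027sxBl4BRgbzj', '00sx')]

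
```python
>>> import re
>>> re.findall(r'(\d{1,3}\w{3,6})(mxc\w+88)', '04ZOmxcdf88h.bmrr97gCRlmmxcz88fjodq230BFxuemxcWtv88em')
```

2 groups means each result is a tuple of 2 captured strings — 2 here.

[('04ZO', 'mxcdf88'), ('97gCRlm', 'mxcz88fjodq230BFxuemxcWtv88')]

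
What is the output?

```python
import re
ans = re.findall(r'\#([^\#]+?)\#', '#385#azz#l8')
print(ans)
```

['385']

One capturing group, so `findall` returns just the captured substring from the one match — 1 in all.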